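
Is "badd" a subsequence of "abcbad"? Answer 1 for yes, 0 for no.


Check if "badd" is a subsequence of "abcbad"
Greedy scan:
  Position 0 ('a'): no match needed
  Position 1 ('b'): matches sub[0] = 'b'
  Position 2 ('c'): no match needed
  Position 3 ('b'): no match needed
  Position 4 ('a'): matches sub[1] = 'a'
  Position 5 ('d'): matches sub[2] = 'd'
Only matched 3/4 characters => not a subsequence

0


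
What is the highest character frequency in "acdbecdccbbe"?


Input: acdbecdccbbe
Character counts:
  'a': 1
  'b': 3
  'c': 4
  'd': 2
  'e': 2
Maximum frequency: 4

4


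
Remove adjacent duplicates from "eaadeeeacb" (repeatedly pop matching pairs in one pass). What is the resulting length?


Input: eaadeeeacb
Stack-based adjacent duplicate removal:
  Read 'e': push. Stack: e
  Read 'a': push. Stack: ea
  Read 'a': matches stack top 'a' => pop. Stack: e
  Read 'd': push. Stack: ed
  Read 'e': push. Stack: ede
  Read 'e': matches stack top 'e' => pop. Stack: ed
  Read 'e': push. Stack: ede
  Read 'a': push. Stack: edea
  Read 'c': push. Stack: edeac
  Read 'b': push. Stack: edeacb
Final stack: "edeacb" (length 6)

6


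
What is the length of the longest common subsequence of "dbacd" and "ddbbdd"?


LCS of "dbacd" and "ddbbdd"
DP table:
           d    d    b    b    d    d
      0    0    0    0    0    0    0
  d   0    1    1    1    1    1    1
  b   0    1    1    2    2    2    2
  a   0    1    1    2    2    2    2
  c   0    1    1    2    2    2    2
  d   0    1    2    2    2    3    3
LCS length = dp[5][6] = 3

3


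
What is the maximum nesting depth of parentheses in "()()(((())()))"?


Input: "()()(((())()))"
Tracking depth:
  Position 0 '(': depth becomes 1
  Position 1 ')': depth becomes 0
  Position 2 '(': depth becomes 1
  Position 3 ')': depth becomes 0
  Position 4 '(': depth becomes 1
  Position 5 '(': depth becomes 2
  Position 6 '(': depth becomes 3
  Position 7 '(': depth becomes 4
  Position 8 ')': depth becomes 3
  Position 9 ')': depth becomes 2
  Position 10 '(': depth becomes 3
  Position 11 ')': depth becomes 2
  Position 12 ')': depth becomes 1
  Position 13 ')': depth becomes 0
Maximum depth reached: 4

4


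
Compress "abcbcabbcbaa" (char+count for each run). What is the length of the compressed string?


Input: abcbcabbcbaa
Runs:
  'a' x 1 => "a1"
  'b' x 1 => "b1"
  'c' x 1 => "c1"
  'b' x 1 => "b1"
  'c' x 1 => "c1"
  'a' x 1 => "a1"
  'b' x 2 => "b2"
  'c' x 1 => "c1"
  'b' x 1 => "b1"
  'a' x 2 => "a2"
Compressed: "a1b1c1b1c1a1b2c1b1a2"
Compressed length: 20

20


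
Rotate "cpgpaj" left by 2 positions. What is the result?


Input: "cpgpaj", rotate left by 2
First 2 characters: "cp"
Remaining characters: "gpaj"
Concatenate remaining + first: "gpaj" + "cp" = "gpajcp"

gpajcp


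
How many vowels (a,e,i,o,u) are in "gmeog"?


Input: gmeog
Checking each character:
  'g' at position 0: consonant
  'm' at position 1: consonant
  'e' at position 2: vowel (running total: 1)
  'o' at position 3: vowel (running total: 2)
  'g' at position 4: consonant
Total vowels: 2

2


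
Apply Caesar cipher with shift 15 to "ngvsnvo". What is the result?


Caesar cipher: shift "ngvsnvo" by 15
  'n' (pos 13) + 15 = pos 2 = 'c'
  'g' (pos 6) + 15 = pos 21 = 'v'
  'v' (pos 21) + 15 = pos 10 = 'k'
  's' (pos 18) + 15 = pos 7 = 'h'
  'n' (pos 13) + 15 = pos 2 = 'c'
  'v' (pos 21) + 15 = pos 10 = 'k'
  'o' (pos 14) + 15 = pos 3 = 'd'
Result: cvkhckd

cvkhckd


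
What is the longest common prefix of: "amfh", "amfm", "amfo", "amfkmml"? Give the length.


Words: amfh, amfm, amfo, amfkmml
  Position 0: all 'a' => match
  Position 1: all 'm' => match
  Position 2: all 'f' => match
  Position 3: ('h', 'm', 'o', 'k') => mismatch, stop
LCP = "amf" (length 3)

3


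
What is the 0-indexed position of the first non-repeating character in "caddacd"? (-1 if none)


Input: caddacd
Character frequencies:
  'a': 2
  'c': 2
  'd': 3
Scanning left to right for freq == 1:
  Position 0 ('c'): freq=2, skip
  Position 1 ('a'): freq=2, skip
  Position 2 ('d'): freq=3, skip
  Position 3 ('d'): freq=3, skip
  Position 4 ('a'): freq=2, skip
  Position 5 ('c'): freq=2, skip
  Position 6 ('d'): freq=3, skip
  No unique character found => answer = -1

-1


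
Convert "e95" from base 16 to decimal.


Input: "e95" in base 16
Positional expansion:
  Digit 'e' (value 14) x 16^2 = 3584
  Digit '9' (value 9) x 16^1 = 144
  Digit '5' (value 5) x 16^0 = 5
Sum = 3733

3733


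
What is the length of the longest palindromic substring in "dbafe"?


Input: "dbafe"
Checking substrings for palindromes:
  No multi-char palindromic substrings found
Longest palindromic substring: "d" with length 1

1


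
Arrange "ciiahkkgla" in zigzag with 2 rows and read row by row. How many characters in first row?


Zigzag "ciiahkkgla" into 2 rows:
Placing characters:
  'c' => row 0
  'i' => row 1
  'i' => row 0
  'a' => row 1
  'h' => row 0
  'k' => row 1
  'k' => row 0
  'g' => row 1
  'l' => row 0
  'a' => row 1
Rows:
  Row 0: "cihkl"
  Row 1: "iakga"
First row length: 5

5


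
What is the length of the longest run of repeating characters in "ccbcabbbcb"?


Input: "ccbcabbbcb"
Scanning for longest run:
  Position 1 ('c'): continues run of 'c', length=2
  Position 2 ('b'): new char, reset run to 1
  Position 3 ('c'): new char, reset run to 1
  Position 4 ('a'): new char, reset run to 1
  Position 5 ('b'): new char, reset run to 1
  Position 6 ('b'): continues run of 'b', length=2
  Position 7 ('b'): continues run of 'b', length=3
  Position 8 ('c'): new char, reset run to 1
  Position 9 ('b'): new char, reset run to 1
Longest run: 'b' with length 3

3


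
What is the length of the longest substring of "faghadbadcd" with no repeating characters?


Input: "faghadbadcd"
Sliding window (track last position of each char):
  Position 0 ('f'): window [0,0] length 1 -- new best
  Position 1 ('a'): window [0,1] length 2 -- new best
  Position 2 ('g'): window [0,2] length 3 -- new best
  Position 3 ('h'): window [0,3] length 4 -- new best
  Position 4 ('a'): repeat (last at 1), move window start to 2
  Position 4 ('a'): window [2,4] length 3
  Position 5 ('d'): window [2,5] length 4
  Position 6 ('b'): window [2,6] length 5 -- new best
  Position 7 ('a'): repeat (last at 4), move window start to 5
  Position 7 ('a'): window [5,7] length 3
  Position 8 ('d'): repeat (last at 5), move window start to 6
  Position 8 ('d'): window [6,8] length 3
  Position 9 ('c'): window [6,9] length 4
  Position 10 ('d'): repeat (last at 8), move window start to 9
  Position 10 ('d'): window [9,10] length 2
Longest substring with no repeats: "ghadb" with length 5

5


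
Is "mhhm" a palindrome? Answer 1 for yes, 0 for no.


Input: mhhm
Reversed: mhhm
  Compare pos 0 ('m') with pos 3 ('m'): match
  Compare pos 1 ('h') with pos 2 ('h'): match
Result: palindrome

1


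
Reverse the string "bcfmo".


Input: bcfmo
Reading characters right to left:
  Position 4: 'o'
  Position 3: 'm'
  Position 2: 'f'
  Position 1: 'c'
  Position 0: 'b'
Reversed: omfcb

omfcb


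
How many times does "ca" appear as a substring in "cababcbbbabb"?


Searching for "ca" in "cababcbbbabb"
Scanning each position:
  Position 0: "ca" => MATCH
  Position 1: "ab" => no
  Position 2: "ba" => no
  Position 3: "ab" => no
  Position 4: "bc" => no
  Position 5: "cb" => no
  Position 6: "bb" => no
  Position 7: "bb" => no
  Position 8: "ba" => no
  Position 9: "ab" => no
  Position 10: "bb" => no
Total occurrences: 1

1


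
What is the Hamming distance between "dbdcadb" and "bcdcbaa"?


Comparing "dbdcadb" and "bcdcbaa" position by position:
  Position 0: 'd' vs 'b' => differ
  Position 1: 'b' vs 'c' => differ
  Position 2: 'd' vs 'd' => same
  Position 3: 'c' vs 'c' => same
  Position 4: 'a' vs 'b' => differ
  Position 5: 'd' vs 'a' => differ
  Position 6: 'b' vs 'a' => differ
Total differences (Hamming distance): 5

5


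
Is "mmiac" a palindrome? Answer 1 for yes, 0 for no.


Input: mmiac
Reversed: caimm
  Compare pos 0 ('m') with pos 4 ('c'): MISMATCH
  Compare pos 1 ('m') with pos 3 ('a'): MISMATCH
Result: not a palindrome

0


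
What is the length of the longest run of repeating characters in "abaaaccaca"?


Input: "abaaaccaca"
Scanning for longest run:
  Position 1 ('b'): new char, reset run to 1
  Position 2 ('a'): new char, reset run to 1
  Position 3 ('a'): continues run of 'a', length=2
  Position 4 ('a'): continues run of 'a', length=3
  Position 5 ('c'): new char, reset run to 1
  Position 6 ('c'): continues run of 'c', length=2
  Position 7 ('a'): new char, reset run to 1
  Position 8 ('c'): new char, reset run to 1
  Position 9 ('a'): new char, reset run to 1
Longest run: 'a' with length 3

3


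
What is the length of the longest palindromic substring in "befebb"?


Input: "befebb"
Checking substrings for palindromes:
  [0:5] "befeb" (len 5) => palindrome
  [1:4] "efe" (len 3) => palindrome
  [4:6] "bb" (len 2) => palindrome
Longest palindromic substring: "befeb" with length 5

5


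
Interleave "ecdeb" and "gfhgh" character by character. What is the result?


Interleaving "ecdeb" and "gfhgh":
  Position 0: 'e' from first, 'g' from second => "eg"
  Position 1: 'c' from first, 'f' from second => "cf"
  Position 2: 'd' from first, 'h' from second => "dh"
  Position 3: 'e' from first, 'g' from second => "eg"
  Position 4: 'b' from first, 'h' from second => "bh"
Result: egcfdhegbh

egcfdhegbh


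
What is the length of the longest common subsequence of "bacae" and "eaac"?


LCS of "bacae" and "eaac"
DP table:
           e    a    a    c
      0    0    0    0    0
  b   0    0    0    0    0
  a   0    0    1    1    1
  c   0    0    1    1    2
  a   0    0    1    2    2
  e   0    1    1    2    2
LCS length = dp[5][4] = 2

2


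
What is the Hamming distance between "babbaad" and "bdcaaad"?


Comparing "babbaad" and "bdcaaad" position by position:
  Position 0: 'b' vs 'b' => same
  Position 1: 'a' vs 'd' => differ
  Position 2: 'b' vs 'c' => differ
  Position 3: 'b' vs 'a' => differ
  Position 4: 'a' vs 'a' => same
  Position 5: 'a' vs 'a' => same
  Position 6: 'd' vs 'd' => same
Total differences (Hamming distance): 3

3


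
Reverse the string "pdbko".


Input: pdbko
Reading characters right to left:
  Position 4: 'o'
  Position 3: 'k'
  Position 2: 'b'
  Position 1: 'd'
  Position 0: 'p'
Reversed: okbdp

okbdp


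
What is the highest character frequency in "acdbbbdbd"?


Input: acdbbbdbd
Character counts:
  'a': 1
  'b': 4
  'c': 1
  'd': 3
Maximum frequency: 4

4


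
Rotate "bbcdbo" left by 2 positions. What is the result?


Input: "bbcdbo", rotate left by 2
First 2 characters: "bb"
Remaining characters: "cdbo"
Concatenate remaining + first: "cdbo" + "bb" = "cdbobb"

cdbobb


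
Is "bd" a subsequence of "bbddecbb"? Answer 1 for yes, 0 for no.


Check if "bd" is a subsequence of "bbddecbb"
Greedy scan:
  Position 0 ('b'): matches sub[0] = 'b'
  Position 1 ('b'): no match needed
  Position 2 ('d'): matches sub[1] = 'd'
  Position 3 ('d'): no match needed
  Position 4 ('e'): no match needed
  Position 5 ('c'): no match needed
  Position 6 ('b'): no match needed
  Position 7 ('b'): no match needed
All 2 characters matched => is a subsequence

1


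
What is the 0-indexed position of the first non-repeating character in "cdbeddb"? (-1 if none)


Input: cdbeddb
Character frequencies:
  'b': 2
  'c': 1
  'd': 3
  'e': 1
Scanning left to right for freq == 1:
  Position 0 ('c'): unique! => answer = 0

0


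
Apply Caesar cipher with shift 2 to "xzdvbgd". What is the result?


Caesar cipher: shift "xzdvbgd" by 2
  'x' (pos 23) + 2 = pos 25 = 'z'
  'z' (pos 25) + 2 = pos 1 = 'b'
  'd' (pos 3) + 2 = pos 5 = 'f'
  'v' (pos 21) + 2 = pos 23 = 'x'
  'b' (pos 1) + 2 = pos 3 = 'd'
  'g' (pos 6) + 2 = pos 8 = 'i'
  'd' (pos 3) + 2 = pos 5 = 'f'
Result: zbfxdif

zbfxdif


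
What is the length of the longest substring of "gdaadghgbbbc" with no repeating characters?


Input: "gdaadghgbbbc"
Sliding window (track last position of each char):
  Position 0 ('g'): window [0,0] length 1 -- new best
  Position 1 ('d'): window [0,1] length 2 -- new best
  Position 2 ('a'): window [0,2] length 3 -- new best
  Position 3 ('a'): repeat (last at 2), move window start to 3
  Position 3 ('a'): window [3,3] length 1
  Position 4 ('d'): window [3,4] length 2
  Position 5 ('g'): window [3,5] length 3
  Position 6 ('h'): window [3,6] length 4 -- new best
  Position 7 ('g'): repeat (last at 5), move window start to 6
  Position 7 ('g'): window [6,7] length 2
  Position 8 ('b'): window [6,8] length 3
  Position 9 ('b'): repeat (last at 8), move window start to 9
  Position 9 ('b'): window [9,9] length 1
  Position 10 ('b'): repeat (last at 9), move window start to 10
  Position 10 ('b'): window [10,10] length 1
  Position 11 ('c'): window [10,11] length 2
Longest substring with no repeats: "adgh" with length 4

4


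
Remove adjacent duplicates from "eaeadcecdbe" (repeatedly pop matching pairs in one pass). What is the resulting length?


Input: eaeadcecdbe
Stack-based adjacent duplicate removal:
  Read 'e': push. Stack: e
  Read 'a': push. Stack: ea
  Read 'e': push. Stack: eae
  Read 'a': push. Stack: eaea
  Read 'd': push. Stack: eaead
  Read 'c': push. Stack: eaeadc
  Read 'e': push. Stack: eaeadce
  Read 'c': push. Stack: eaeadcec
  Read 'd': push. Stack: eaeadcecd
  Read 'b': push. Stack: eaeadcecdb
  Read 'e': push. Stack: eaeadcecdbe
Final stack: "eaeadcecdbe" (length 11)

11


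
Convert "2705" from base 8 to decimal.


Input: "2705" in base 8
Positional expansion:
  Digit '2' (value 2) x 8^3 = 1024
  Digit '7' (value 7) x 8^2 = 448
  Digit '0' (value 0) x 8^1 = 0
  Digit '5' (value 5) x 8^0 = 5
Sum = 1477

1477


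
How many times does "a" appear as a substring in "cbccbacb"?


Searching for "a" in "cbccbacb"
Scanning each position:
  Position 0: "c" => no
  Position 1: "b" => no
  Position 2: "c" => no
  Position 3: "c" => no
  Position 4: "b" => no
  Position 5: "a" => MATCH
  Position 6: "c" => no
  Position 7: "b" => no
Total occurrences: 1

1


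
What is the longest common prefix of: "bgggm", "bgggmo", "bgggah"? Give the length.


Words: bgggm, bgggmo, bgggah
  Position 0: all 'b' => match
  Position 1: all 'g' => match
  Position 2: all 'g' => match
  Position 3: all 'g' => match
  Position 4: ('m', 'm', 'a') => mismatch, stop
LCP = "bggg" (length 4)

4


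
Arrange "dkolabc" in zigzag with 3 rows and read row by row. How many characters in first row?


Zigzag "dkolabc" into 3 rows:
Placing characters:
  'd' => row 0
  'k' => row 1
  'o' => row 2
  'l' => row 1
  'a' => row 0
  'b' => row 1
  'c' => row 2
Rows:
  Row 0: "da"
  Row 1: "klb"
  Row 2: "oc"
First row length: 2

2


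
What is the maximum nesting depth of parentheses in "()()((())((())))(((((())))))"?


Input: "()()((())((())))(((((())))))"
Tracking depth:
  Position 0 '(': depth becomes 1
  Position 1 ')': depth becomes 0
  Position 2 '(': depth becomes 1
  Position 3 ')': depth becomes 0
  Position 4 '(': depth becomes 1
  Position 5 '(': depth becomes 2
  Position 6 '(': depth becomes 3
  Position 7 ')': depth becomes 2
  Position 8 ')': depth becomes 1
  Position 9 '(': depth becomes 2
  Position 10 '(': depth becomes 3
  Position 11 '(': depth becomes 4
  Position 12 ')': depth becomes 3
  Position 13 ')': depth becomes 2
  Position 14 ')': depth becomes 1
  Position 15 ')': depth becomes 0
  Position 16 '(': depth becomes 1
  Position 17 '(': depth becomes 2
  Position 18 '(': depth becomes 3
  Position 19 '(': depth becomes 4
  Position 20 '(': depth becomes 5
  Position 21 '(': depth becomes 6
  Position 22 ')': depth becomes 5
  Position 23 ')': depth becomes 4
  Position 24 ')': depth becomes 3
  Position 25 ')': depth becomes 2
  Position 26 ')': depth becomes 1
  Position 27 ')': depth becomes 0
Maximum depth reached: 6

6


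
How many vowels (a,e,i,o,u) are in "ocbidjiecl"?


Input: ocbidjiecl
Checking each character:
  'o' at position 0: vowel (running total: 1)
  'c' at position 1: consonant
  'b' at position 2: consonant
  'i' at position 3: vowel (running total: 2)
  'd' at position 4: consonant
  'j' at position 5: consonant
  'i' at position 6: vowel (running total: 3)
  'e' at position 7: vowel (running total: 4)
  'c' at position 8: consonant
  'l' at position 9: consonant
Total vowels: 4

4


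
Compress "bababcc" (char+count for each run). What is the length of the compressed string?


Input: bababcc
Runs:
  'b' x 1 => "b1"
  'a' x 1 => "a1"
  'b' x 1 => "b1"
  'a' x 1 => "a1"
  'b' x 1 => "b1"
  'c' x 2 => "c2"
Compressed: "b1a1b1a1b1c2"
Compressed length: 12

12


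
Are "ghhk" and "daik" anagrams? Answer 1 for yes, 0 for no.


Strings: "ghhk", "daik"
Sorted first:  ghhk
Sorted second: adik
Differ at position 0: 'g' vs 'a' => not anagrams

0


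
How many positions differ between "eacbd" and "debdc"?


Comparing "eacbd" and "debdc" position by position:
  Position 0: 'e' vs 'd' => DIFFER
  Position 1: 'a' vs 'e' => DIFFER
  Position 2: 'c' vs 'b' => DIFFER
  Position 3: 'b' vs 'd' => DIFFER
  Position 4: 'd' vs 'c' => DIFFER
Positions that differ: 5

5


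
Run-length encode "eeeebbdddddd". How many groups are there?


Input: eeeebbdddddd
Scanning for consecutive runs:
  Group 1: 'e' x 4 (positions 0-3)
  Group 2: 'b' x 2 (positions 4-5)
  Group 3: 'd' x 6 (positions 6-11)
Total groups: 3

3


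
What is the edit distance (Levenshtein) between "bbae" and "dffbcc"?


Computing edit distance: "bbae" -> "dffbcc"
DP table:
           d    f    f    b    c    c
      0    1    2    3    4    5    6
  b   1    1    2    3    3    4    5
  b   2    2    2    3    3    4    5
  a   3    3    3    3    4    4    5
  e   4    4    4    4    4    5    5
Edit distance = dp[4][6] = 5

5


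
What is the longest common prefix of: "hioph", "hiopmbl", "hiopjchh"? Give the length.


Words: hioph, hiopmbl, hiopjchh
  Position 0: all 'h' => match
  Position 1: all 'i' => match
  Position 2: all 'o' => match
  Position 3: all 'p' => match
  Position 4: ('h', 'm', 'j') => mismatch, stop
LCP = "hiop" (length 4)

4


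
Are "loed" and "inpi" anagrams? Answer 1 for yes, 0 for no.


Strings: "loed", "inpi"
Sorted first:  delo
Sorted second: iinp
Differ at position 0: 'd' vs 'i' => not anagrams

0


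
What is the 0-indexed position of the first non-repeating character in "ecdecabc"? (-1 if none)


Input: ecdecabc
Character frequencies:
  'a': 1
  'b': 1
  'c': 3
  'd': 1
  'e': 2
Scanning left to right for freq == 1:
  Position 0 ('e'): freq=2, skip
  Position 1 ('c'): freq=3, skip
  Position 2 ('d'): unique! => answer = 2

2


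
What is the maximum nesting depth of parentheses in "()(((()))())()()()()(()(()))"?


Input: "()(((()))())()()()()(()(()))"
Tracking depth:
  Position 0 '(': depth becomes 1
  Position 1 ')': depth becomes 0
  Position 2 '(': depth becomes 1
  Position 3 '(': depth becomes 2
  Position 4 '(': depth becomes 3
  Position 5 '(': depth becomes 4
  Position 6 ')': depth becomes 3
  Position 7 ')': depth becomes 2
  Position 8 ')': depth becomes 1
  Position 9 '(': depth becomes 2
  Position 10 ')': depth becomes 1
  Position 11 ')': depth becomes 0
  Position 12 '(': depth becomes 1
  Position 13 ')': depth becomes 0
  Position 14 '(': depth becomes 1
  Position 15 ')': depth becomes 0
  Position 16 '(': depth becomes 1
  Position 17 ')': depth becomes 0
  Position 18 '(': depth becomes 1
  Position 19 ')': depth becomes 0
  Position 20 '(': depth becomes 1
  Position 21 '(': depth becomes 2
  Position 22 ')': depth becomes 1
  Position 23 '(': depth becomes 2
  Position 24 '(': depth becomes 3
  Position 25 ')': depth becomes 2
  Position 26 ')': depth becomes 1
  Position 27 ')': depth becomes 0
Maximum depth reached: 4

4


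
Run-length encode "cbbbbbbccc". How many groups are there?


Input: cbbbbbbccc
Scanning for consecutive runs:
  Group 1: 'c' x 1 (positions 0-0)
  Group 2: 'b' x 6 (positions 1-6)
  Group 3: 'c' x 3 (positions 7-9)
Total groups: 3

3


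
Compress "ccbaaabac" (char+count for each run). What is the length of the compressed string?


Input: ccbaaabac
Runs:
  'c' x 2 => "c2"
  'b' x 1 => "b1"
  'a' x 3 => "a3"
  'b' x 1 => "b1"
  'a' x 1 => "a1"
  'c' x 1 => "c1"
Compressed: "c2b1a3b1a1c1"
Compressed length: 12

12


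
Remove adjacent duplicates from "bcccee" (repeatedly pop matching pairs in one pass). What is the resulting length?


Input: bcccee
Stack-based adjacent duplicate removal:
  Read 'b': push. Stack: b
  Read 'c': push. Stack: bc
  Read 'c': matches stack top 'c' => pop. Stack: b
  Read 'c': push. Stack: bc
  Read 'e': push. Stack: bce
  Read 'e': matches stack top 'e' => pop. Stack: bc
Final stack: "bc" (length 2)

2


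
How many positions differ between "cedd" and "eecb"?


Comparing "cedd" and "eecb" position by position:
  Position 0: 'c' vs 'e' => DIFFER
  Position 1: 'e' vs 'e' => same
  Position 2: 'd' vs 'c' => DIFFER
  Position 3: 'd' vs 'b' => DIFFER
Positions that differ: 3

3


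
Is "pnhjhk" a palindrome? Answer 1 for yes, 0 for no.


Input: pnhjhk
Reversed: khjhnp
  Compare pos 0 ('p') with pos 5 ('k'): MISMATCH
  Compare pos 1 ('n') with pos 4 ('h'): MISMATCH
  Compare pos 2 ('h') with pos 3 ('j'): MISMATCH
Result: not a palindrome

0


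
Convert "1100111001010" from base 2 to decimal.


Input: "1100111001010" in base 2
Positional expansion:
  Digit '1' (value 1) x 2^12 = 4096
  Digit '1' (value 1) x 2^11 = 2048
  Digit '0' (value 0) x 2^10 = 0
  Digit '0' (value 0) x 2^9 = 0
  Digit '1' (value 1) x 2^8 = 256
  Digit '1' (value 1) x 2^7 = 128
  Digit '1' (value 1) x 2^6 = 64
  Digit '0' (value 0) x 2^5 = 0
  Digit '0' (value 0) x 2^4 = 0
  Digit '1' (value 1) x 2^3 = 8
  Digit '0' (value 0) x 2^2 = 0
  Digit '1' (value 1) x 2^1 = 2
  Digit '0' (value 0) x 2^0 = 0
Sum = 6602

6602


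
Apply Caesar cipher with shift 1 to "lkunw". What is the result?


Caesar cipher: shift "lkunw" by 1
  'l' (pos 11) + 1 = pos 12 = 'm'
  'k' (pos 10) + 1 = pos 11 = 'l'
  'u' (pos 20) + 1 = pos 21 = 'v'
  'n' (pos 13) + 1 = pos 14 = 'o'
  'w' (pos 22) + 1 = pos 23 = 'x'
Result: mlvox

mlvox


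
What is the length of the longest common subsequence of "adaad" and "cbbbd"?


LCS of "adaad" and "cbbbd"
DP table:
           c    b    b    b    d
      0    0    0    0    0    0
  a   0    0    0    0    0    0
  d   0    0    0    0    0    1
  a   0    0    0    0    0    1
  a   0    0    0    0    0    1
  d   0    0    0    0    0    1
LCS length = dp[5][5] = 1

1


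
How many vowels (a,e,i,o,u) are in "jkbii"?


Input: jkbii
Checking each character:
  'j' at position 0: consonant
  'k' at position 1: consonant
  'b' at position 2: consonant
  'i' at position 3: vowel (running total: 1)
  'i' at position 4: vowel (running total: 2)
Total vowels: 2

2


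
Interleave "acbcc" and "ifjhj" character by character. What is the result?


Interleaving "acbcc" and "ifjhj":
  Position 0: 'a' from first, 'i' from second => "ai"
  Position 1: 'c' from first, 'f' from second => "cf"
  Position 2: 'b' from first, 'j' from second => "bj"
  Position 3: 'c' from first, 'h' from second => "ch"
  Position 4: 'c' from first, 'j' from second => "cj"
Result: aicfbjchcj

aicfbjchcj


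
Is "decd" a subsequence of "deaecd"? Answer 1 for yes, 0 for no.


Check if "decd" is a subsequence of "deaecd"
Greedy scan:
  Position 0 ('d'): matches sub[0] = 'd'
  Position 1 ('e'): matches sub[1] = 'e'
  Position 2 ('a'): no match needed
  Position 3 ('e'): no match needed
  Position 4 ('c'): matches sub[2] = 'c'
  Position 5 ('d'): matches sub[3] = 'd'
All 4 characters matched => is a subsequence

1


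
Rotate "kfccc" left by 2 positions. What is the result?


Input: "kfccc", rotate left by 2
First 2 characters: "kf"
Remaining characters: "ccc"
Concatenate remaining + first: "ccc" + "kf" = "ccckf"

ccckf


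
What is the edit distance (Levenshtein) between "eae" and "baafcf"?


Computing edit distance: "eae" -> "baafcf"
DP table:
           b    a    a    f    c    f
      0    1    2    3    4    5    6
  e   1    1    2    3    4    5    6
  a   2    2    1    2    3    4    5
  e   3    3    2    2    3    4    5
Edit distance = dp[3][6] = 5

5


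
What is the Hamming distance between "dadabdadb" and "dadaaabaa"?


Comparing "dadabdadb" and "dadaaabaa" position by position:
  Position 0: 'd' vs 'd' => same
  Position 1: 'a' vs 'a' => same
  Position 2: 'd' vs 'd' => same
  Position 3: 'a' vs 'a' => same
  Position 4: 'b' vs 'a' => differ
  Position 5: 'd' vs 'a' => differ
  Position 6: 'a' vs 'b' => differ
  Position 7: 'd' vs 'a' => differ
  Position 8: 'b' vs 'a' => differ
Total differences (Hamming distance): 5

5


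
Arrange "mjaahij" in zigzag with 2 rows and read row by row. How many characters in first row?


Zigzag "mjaahij" into 2 rows:
Placing characters:
  'm' => row 0
  'j' => row 1
  'a' => row 0
  'a' => row 1
  'h' => row 0
  'i' => row 1
  'j' => row 0
Rows:
  Row 0: "mahj"
  Row 1: "jai"
First row length: 4

4


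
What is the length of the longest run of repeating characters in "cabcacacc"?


Input: "cabcacacc"
Scanning for longest run:
  Position 1 ('a'): new char, reset run to 1
  Position 2 ('b'): new char, reset run to 1
  Position 3 ('c'): new char, reset run to 1
  Position 4 ('a'): new char, reset run to 1
  Position 5 ('c'): new char, reset run to 1
  Position 6 ('a'): new char, reset run to 1
  Position 7 ('c'): new char, reset run to 1
  Position 8 ('c'): continues run of 'c', length=2
Longest run: 'c' with length 2

2


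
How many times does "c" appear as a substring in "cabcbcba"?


Searching for "c" in "cabcbcba"
Scanning each position:
  Position 0: "c" => MATCH
  Position 1: "a" => no
  Position 2: "b" => no
  Position 3: "c" => MATCH
  Position 4: "b" => no
  Position 5: "c" => MATCH
  Position 6: "b" => no
  Position 7: "a" => no
Total occurrences: 3

3


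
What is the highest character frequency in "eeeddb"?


Input: eeeddb
Character counts:
  'b': 1
  'd': 2
  'e': 3
Maximum frequency: 3

3


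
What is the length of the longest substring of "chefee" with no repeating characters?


Input: "chefee"
Sliding window (track last position of each char):
  Position 0 ('c'): window [0,0] length 1 -- new best
  Position 1 ('h'): window [0,1] length 2 -- new best
  Position 2 ('e'): window [0,2] length 3 -- new best
  Position 3 ('f'): window [0,3] length 4 -- new best
  Position 4 ('e'): repeat (last at 2), move window start to 3
  Position 4 ('e'): window [3,4] length 2
  Position 5 ('e'): repeat (last at 4), move window start to 5
  Position 5 ('e'): window [5,5] length 1
Longest substring with no repeats: "chef" with length 4

4


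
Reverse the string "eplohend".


Input: eplohend
Reading characters right to left:
  Position 7: 'd'
  Position 6: 'n'
  Position 5: 'e'
  Position 4: 'h'
  Position 3: 'o'
  Position 2: 'l'
  Position 1: 'p'
  Position 0: 'e'
Reversed: dneholpe

dneholpe


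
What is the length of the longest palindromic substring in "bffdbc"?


Input: "bffdbc"
Checking substrings for palindromes:
  [1:3] "ff" (len 2) => palindrome
Longest palindromic substring: "ff" with length 2

2


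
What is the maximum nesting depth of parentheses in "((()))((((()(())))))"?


Input: "((()))((((()(())))))"
Tracking depth:
  Position 0 '(': depth becomes 1
  Position 1 '(': depth becomes 2
  Position 2 '(': depth becomes 3
  Position 3 ')': depth becomes 2
  Position 4 ')': depth becomes 1
  Position 5 ')': depth becomes 0
  Position 6 '(': depth becomes 1
  Position 7 '(': depth becomes 2
  Position 8 '(': depth becomes 3
  Position 9 '(': depth becomes 4
  Position 10 '(': depth becomes 5
  Position 11 ')': depth becomes 4
  Position 12 '(': depth becomes 5
  Position 13 '(': depth becomes 6
  Position 14 ')': depth becomes 5
  Position 15 ')': depth becomes 4
  Position 16 ')': depth becomes 3
  Position 17 ')': depth becomes 2
  Position 18 ')': depth becomes 1
  Position 19 ')': depth becomes 0
Maximum depth reached: 6

6


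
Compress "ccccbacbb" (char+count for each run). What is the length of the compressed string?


Input: ccccbacbb
Runs:
  'c' x 4 => "c4"
  'b' x 1 => "b1"
  'a' x 1 => "a1"
  'c' x 1 => "c1"
  'b' x 2 => "b2"
Compressed: "c4b1a1c1b2"
Compressed length: 10

10


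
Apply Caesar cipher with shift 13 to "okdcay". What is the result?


Caesar cipher: shift "okdcay" by 13
  'o' (pos 14) + 13 = pos 1 = 'b'
  'k' (pos 10) + 13 = pos 23 = 'x'
  'd' (pos 3) + 13 = pos 16 = 'q'
  'c' (pos 2) + 13 = pos 15 = 'p'
  'a' (pos 0) + 13 = pos 13 = 'n'
  'y' (pos 24) + 13 = pos 11 = 'l'
Result: bxqpnl

bxqpnl


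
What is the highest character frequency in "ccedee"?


Input: ccedee
Character counts:
  'c': 2
  'd': 1
  'e': 3
Maximum frequency: 3

3


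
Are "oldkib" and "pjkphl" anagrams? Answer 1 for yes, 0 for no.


Strings: "oldkib", "pjkphl"
Sorted first:  bdiklo
Sorted second: hjklpp
Differ at position 0: 'b' vs 'h' => not anagrams

0


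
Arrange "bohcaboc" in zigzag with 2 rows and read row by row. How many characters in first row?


Zigzag "bohcaboc" into 2 rows:
Placing characters:
  'b' => row 0
  'o' => row 1
  'h' => row 0
  'c' => row 1
  'a' => row 0
  'b' => row 1
  'o' => row 0
  'c' => row 1
Rows:
  Row 0: "bhao"
  Row 1: "ocbc"
First row length: 4

4


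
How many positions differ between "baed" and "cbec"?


Comparing "baed" and "cbec" position by position:
  Position 0: 'b' vs 'c' => DIFFER
  Position 1: 'a' vs 'b' => DIFFER
  Position 2: 'e' vs 'e' => same
  Position 3: 'd' vs 'c' => DIFFER
Positions that differ: 3

3


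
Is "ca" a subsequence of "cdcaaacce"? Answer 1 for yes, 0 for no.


Check if "ca" is a subsequence of "cdcaaacce"
Greedy scan:
  Position 0 ('c'): matches sub[0] = 'c'
  Position 1 ('d'): no match needed
  Position 2 ('c'): no match needed
  Position 3 ('a'): matches sub[1] = 'a'
  Position 4 ('a'): no match needed
  Position 5 ('a'): no match needed
  Position 6 ('c'): no match needed
  Position 7 ('c'): no match needed
  Position 8 ('e'): no match needed
All 2 characters matched => is a subsequence

1


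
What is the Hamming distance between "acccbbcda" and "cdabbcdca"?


Comparing "acccbbcda" and "cdabbcdca" position by position:
  Position 0: 'a' vs 'c' => differ
  Position 1: 'c' vs 'd' => differ
  Position 2: 'c' vs 'a' => differ
  Position 3: 'c' vs 'b' => differ
  Position 4: 'b' vs 'b' => same
  Position 5: 'b' vs 'c' => differ
  Position 6: 'c' vs 'd' => differ
  Position 7: 'd' vs 'c' => differ
  Position 8: 'a' vs 'a' => same
Total differences (Hamming distance): 7

7


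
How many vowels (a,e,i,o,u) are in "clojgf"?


Input: clojgf
Checking each character:
  'c' at position 0: consonant
  'l' at position 1: consonant
  'o' at position 2: vowel (running total: 1)
  'j' at position 3: consonant
  'g' at position 4: consonant
  'f' at position 5: consonant
Total vowels: 1

1


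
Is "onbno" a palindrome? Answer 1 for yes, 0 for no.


Input: onbno
Reversed: onbno
  Compare pos 0 ('o') with pos 4 ('o'): match
  Compare pos 1 ('n') with pos 3 ('n'): match
Result: palindrome

1


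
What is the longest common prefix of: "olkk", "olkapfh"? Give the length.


Words: olkk, olkapfh
  Position 0: all 'o' => match
  Position 1: all 'l' => match
  Position 2: all 'k' => match
  Position 3: ('k', 'a') => mismatch, stop
LCP = "olk" (length 3)

3


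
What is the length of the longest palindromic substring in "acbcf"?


Input: "acbcf"
Checking substrings for palindromes:
  [1:4] "cbc" (len 3) => palindrome
Longest palindromic substring: "cbc" with length 3

3


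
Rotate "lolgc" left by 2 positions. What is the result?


Input: "lolgc", rotate left by 2
First 2 characters: "lo"
Remaining characters: "lgc"
Concatenate remaining + first: "lgc" + "lo" = "lgclo"

lgclo


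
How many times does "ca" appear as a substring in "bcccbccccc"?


Searching for "ca" in "bcccbccccc"
Scanning each position:
  Position 0: "bc" => no
  Position 1: "cc" => no
  Position 2: "cc" => no
  Position 3: "cb" => no
  Position 4: "bc" => no
  Position 5: "cc" => no
  Position 6: "cc" => no
  Position 7: "cc" => no
  Position 8: "cc" => no
Total occurrences: 0

0


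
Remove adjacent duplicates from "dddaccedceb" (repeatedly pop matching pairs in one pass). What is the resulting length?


Input: dddaccedceb
Stack-based adjacent duplicate removal:
  Read 'd': push. Stack: d
  Read 'd': matches stack top 'd' => pop. Stack: (empty)
  Read 'd': push. Stack: d
  Read 'a': push. Stack: da
  Read 'c': push. Stack: dac
  Read 'c': matches stack top 'c' => pop. Stack: da
  Read 'e': push. Stack: dae
  Read 'd': push. Stack: daed
  Read 'c': push. Stack: daedc
  Read 'e': push. Stack: daedce
  Read 'b': push. Stack: daedceb
Final stack: "daedceb" (length 7)

7


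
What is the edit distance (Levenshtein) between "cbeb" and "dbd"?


Computing edit distance: "cbeb" -> "dbd"
DP table:
           d    b    d
      0    1    2    3
  c   1    1    2    3
  b   2    2    1    2
  e   3    3    2    2
  b   4    4    3    3
Edit distance = dp[4][3] = 3

3


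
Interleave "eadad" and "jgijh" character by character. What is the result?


Interleaving "eadad" and "jgijh":
  Position 0: 'e' from first, 'j' from second => "ej"
  Position 1: 'a' from first, 'g' from second => "ag"
  Position 2: 'd' from first, 'i' from second => "di"
  Position 3: 'a' from first, 'j' from second => "aj"
  Position 4: 'd' from first, 'h' from second => "dh"
Result: ejagdiajdh

ejagdiajdh


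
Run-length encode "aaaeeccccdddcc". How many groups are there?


Input: aaaeeccccdddcc
Scanning for consecutive runs:
  Group 1: 'a' x 3 (positions 0-2)
  Group 2: 'e' x 2 (positions 3-4)
  Group 3: 'c' x 4 (positions 5-8)
  Group 4: 'd' x 3 (positions 9-11)
  Group 5: 'c' x 2 (positions 12-13)
Total groups: 5

5


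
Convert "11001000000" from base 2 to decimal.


Input: "11001000000" in base 2
Positional expansion:
  Digit '1' (value 1) x 2^10 = 1024
  Digit '1' (value 1) x 2^9 = 512
  Digit '0' (value 0) x 2^8 = 0
  Digit '0' (value 0) x 2^7 = 0
  Digit '1' (value 1) x 2^6 = 64
  Digit '0' (value 0) x 2^5 = 0
  Digit '0' (value 0) x 2^4 = 0
  Digit '0' (value 0) x 2^3 = 0
  Digit '0' (value 0) x 2^2 = 0
  Digit '0' (value 0) x 2^1 = 0
  Digit '0' (value 0) x 2^0 = 0
Sum = 1600

1600


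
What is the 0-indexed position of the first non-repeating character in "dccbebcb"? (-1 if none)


Input: dccbebcb
Character frequencies:
  'b': 3
  'c': 3
  'd': 1
  'e': 1
Scanning left to right for freq == 1:
  Position 0 ('d'): unique! => answer = 0

0


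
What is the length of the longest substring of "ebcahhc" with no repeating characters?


Input: "ebcahhc"
Sliding window (track last position of each char):
  Position 0 ('e'): window [0,0] length 1 -- new best
  Position 1 ('b'): window [0,1] length 2 -- new best
  Position 2 ('c'): window [0,2] length 3 -- new best
  Position 3 ('a'): window [0,3] length 4 -- new best
  Position 4 ('h'): window [0,4] length 5 -- new best
  Position 5 ('h'): repeat (last at 4), move window start to 5
  Position 5 ('h'): window [5,5] length 1
  Position 6 ('c'): window [5,6] length 2
Longest substring with no repeats: "ebcah" with length 5

5


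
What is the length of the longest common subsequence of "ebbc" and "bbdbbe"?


LCS of "ebbc" and "bbdbbe"
DP table:
           b    b    d    b    b    e
      0    0    0    0    0    0    0
  e   0    0    0    0    0    0    1
  b   0    1    1    1    1    1    1
  b   0    1    2    2    2    2    2
  c   0    1    2    2    2    2    2
LCS length = dp[4][6] = 2

2


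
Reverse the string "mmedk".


Input: mmedk
Reading characters right to left:
  Position 4: 'k'
  Position 3: 'd'
  Position 2: 'e'
  Position 1: 'm'
  Position 0: 'm'
Reversed: kdemm

kdemm


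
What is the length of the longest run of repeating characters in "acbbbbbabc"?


Input: "acbbbbbabc"
Scanning for longest run:
  Position 1 ('c'): new char, reset run to 1
  Position 2 ('b'): new char, reset run to 1
  Position 3 ('b'): continues run of 'b', length=2
  Position 4 ('b'): continues run of 'b', length=3
  Position 5 ('b'): continues run of 'b', length=4
  Position 6 ('b'): continues run of 'b', length=5
  Position 7 ('a'): new char, reset run to 1
  Position 8 ('b'): new char, reset run to 1
  Position 9 ('c'): new char, reset run to 1
Longest run: 'b' with length 5

5


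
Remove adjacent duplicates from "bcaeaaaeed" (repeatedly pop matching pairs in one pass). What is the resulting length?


Input: bcaeaaaeed
Stack-based adjacent duplicate removal:
  Read 'b': push. Stack: b
  Read 'c': push. Stack: bc
  Read 'a': push. Stack: bca
  Read 'e': push. Stack: bcae
  Read 'a': push. Stack: bcaea
  Read 'a': matches stack top 'a' => pop. Stack: bcae
  Read 'a': push. Stack: bcaea
  Read 'e': push. Stack: bcaeae
  Read 'e': matches stack top 'e' => pop. Stack: bcaea
  Read 'd': push. Stack: bcaead
Final stack: "bcaead" (length 6)

6


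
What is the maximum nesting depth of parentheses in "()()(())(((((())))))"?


Input: "()()(())(((((())))))"
Tracking depth:
  Position 0 '(': depth becomes 1
  Position 1 ')': depth becomes 0
  Position 2 '(': depth becomes 1
  Position 3 ')': depth becomes 0
  Position 4 '(': depth becomes 1
  Position 5 '(': depth becomes 2
  Position 6 ')': depth becomes 1
  Position 7 ')': depth becomes 0
  Position 8 '(': depth becomes 1
  Position 9 '(': depth becomes 2
  Position 10 '(': depth becomes 3
  Position 11 '(': depth becomes 4
  Position 12 '(': depth becomes 5
  Position 13 '(': depth becomes 6
  Position 14 ')': depth becomes 5
  Position 15 ')': depth becomes 4
  Position 16 ')': depth becomes 3
  Position 17 ')': depth becomes 2
  Position 18 ')': depth becomes 1
  Position 19 ')': depth becomes 0
Maximum depth reached: 6

6


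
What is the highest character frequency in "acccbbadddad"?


Input: acccbbadddad
Character counts:
  'a': 3
  'b': 2
  'c': 3
  'd': 4
Maximum frequency: 4

4


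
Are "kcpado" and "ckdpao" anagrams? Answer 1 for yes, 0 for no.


Strings: "kcpado", "ckdpao"
Sorted first:  acdkop
Sorted second: acdkop
Sorted forms match => anagrams

1


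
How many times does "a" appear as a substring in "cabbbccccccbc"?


Searching for "a" in "cabbbccccccbc"
Scanning each position:
  Position 0: "c" => no
  Position 1: "a" => MATCH
  Position 2: "b" => no
  Position 3: "b" => no
  Position 4: "b" => no
  Position 5: "c" => no
  Position 6: "c" => no
  Position 7: "c" => no
  Position 8: "c" => no
  Position 9: "c" => no
  Position 10: "c" => no
  Position 11: "b" => no
  Position 12: "c" => no
Total occurrences: 1

1


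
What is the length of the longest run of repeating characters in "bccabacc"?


Input: "bccabacc"
Scanning for longest run:
  Position 1 ('c'): new char, reset run to 1
  Position 2 ('c'): continues run of 'c', length=2
  Position 3 ('a'): new char, reset run to 1
  Position 4 ('b'): new char, reset run to 1
  Position 5 ('a'): new char, reset run to 1
  Position 6 ('c'): new char, reset run to 1
  Position 7 ('c'): continues run of 'c', length=2
Longest run: 'c' with length 2

2


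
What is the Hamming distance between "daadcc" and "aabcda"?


Comparing "daadcc" and "aabcda" position by position:
  Position 0: 'd' vs 'a' => differ
  Position 1: 'a' vs 'a' => same
  Position 2: 'a' vs 'b' => differ
  Position 3: 'd' vs 'c' => differ
  Position 4: 'c' vs 'd' => differ
  Position 5: 'c' vs 'a' => differ
Total differences (Hamming distance): 5

5


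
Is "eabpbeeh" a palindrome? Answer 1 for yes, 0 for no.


Input: eabpbeeh
Reversed: heebpbae
  Compare pos 0 ('e') with pos 7 ('h'): MISMATCH
  Compare pos 1 ('a') with pos 6 ('e'): MISMATCH
  Compare pos 2 ('b') with pos 5 ('e'): MISMATCH
  Compare pos 3 ('p') with pos 4 ('b'): MISMATCH
Result: not a palindrome

0
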